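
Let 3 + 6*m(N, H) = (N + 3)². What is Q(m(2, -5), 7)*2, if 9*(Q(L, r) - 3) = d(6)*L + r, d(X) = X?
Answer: 112/9 ≈ 12.444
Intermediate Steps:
m(N, H) = -½ + (3 + N)²/6 (m(N, H) = -½ + (N + 3)²/6 = -½ + (3 + N)²/6)
Q(L, r) = 3 + r/9 + 2*L/3 (Q(L, r) = 3 + (6*L + r)/9 = 3 + (r + 6*L)/9 = 3 + (r/9 + 2*L/3) = 3 + r/9 + 2*L/3)
Q(m(2, -5), 7)*2 = (3 + (⅑)*7 + 2*(-½ + (3 + 2)²/6)/3)*2 = (3 + 7/9 + 2*(-½ + (⅙)*5²)/3)*2 = (3 + 7/9 + 2*(-½ + (⅙)*25)/3)*2 = (3 + 7/9 + 2*(-½ + 25/6)/3)*2 = (3 + 7/9 + (⅔)*(11/3))*2 = (3 + 7/9 + 22/9)*2 = (56/9)*2 = 112/9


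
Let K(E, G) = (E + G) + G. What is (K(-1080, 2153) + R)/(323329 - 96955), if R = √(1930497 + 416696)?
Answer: 1613/113187 + √2347193/226374 ≈ 0.021019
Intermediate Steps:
R = √2347193 ≈ 1532.1
K(E, G) = E + 2*G
(K(-1080, 2153) + R)/(323329 - 96955) = ((-1080 + 2*2153) + √2347193)/(323329 - 96955) = ((-1080 + 4306) + √2347193)/226374 = (3226 + √2347193)*(1/226374) = 1613/113187 + √2347193/226374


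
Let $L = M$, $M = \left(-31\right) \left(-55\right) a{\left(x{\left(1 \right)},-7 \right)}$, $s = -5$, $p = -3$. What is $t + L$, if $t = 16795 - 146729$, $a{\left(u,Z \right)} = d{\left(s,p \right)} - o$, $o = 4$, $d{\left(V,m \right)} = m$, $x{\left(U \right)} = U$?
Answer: $-141869$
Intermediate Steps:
$a{\left(u,Z \right)} = -7$ ($a{\left(u,Z \right)} = -3 - 4 = -7$)
$t = -129934$ ($t = 16795 - 146729 = -129934$)
$M = -11935$ ($M = \left(-31\right) \left(-55\right) \left(-7\right) = 1705 \left(-7\right) = -11935$)
$L = -11935$
$t + L = -129934 - 11935 = -141869$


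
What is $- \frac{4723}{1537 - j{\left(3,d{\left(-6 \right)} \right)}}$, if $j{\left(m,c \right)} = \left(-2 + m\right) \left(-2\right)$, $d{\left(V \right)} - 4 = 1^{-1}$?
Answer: $- \frac{4723}{1539} \approx -3.0689$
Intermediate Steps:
$d{\left(V \right)} = 5$ ($d{\left(V \right)} = 4 + 1^{-1} = 4 + 1 = 5$)
$j{\left(m,c \right)} = 4 - 2 m$
$- \frac{4723}{1537 - j{\left(3,d{\left(-6 \right)} \right)}} = - \frac{4723}{1537 - \left(4 - 6\right)} = - \frac{4723}{1537 - -2} = - \frac{4723}{1537 + 2} = - \frac{4723}{1539}$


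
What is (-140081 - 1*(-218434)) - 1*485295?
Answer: -406942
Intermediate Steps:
(-140081 - 1*(-218434)) - 1*485295 = (-140081 + 218434) - 485295 = 78353 - 485295 = -406942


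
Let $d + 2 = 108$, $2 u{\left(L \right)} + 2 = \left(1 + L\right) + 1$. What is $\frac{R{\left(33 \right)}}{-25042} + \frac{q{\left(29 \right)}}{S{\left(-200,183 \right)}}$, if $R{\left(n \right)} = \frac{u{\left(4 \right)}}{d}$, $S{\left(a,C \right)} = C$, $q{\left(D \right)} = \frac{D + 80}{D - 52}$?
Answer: $- \frac{144671843}{5586294234} \approx -0.025898$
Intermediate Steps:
$u{\left(L \right)} = \frac{L}{2}$ ($u{\left(L \right)} = -1 + \frac{\left(1 + L\right) + 1}{2} = -1 + \frac{2 + L}{2} = -1 + \left(1 + \frac{L}{2}\right) = \frac{L}{2}$)
$d = 106$ ($d = -2 + 108 = 106$)
$q{\left(D \right)} = \frac{80 + D}{-52 + D}$
$R{\left(n \right)} = \frac{1}{53}$ ($R{\left(n \right)} = \frac{\frac{1}{2} \cdot 4}{106} = 2 \cdot \frac{1}{106} = \frac{1}{53}$)
$\frac{R{\left(33 \right)}}{-25042} + \frac{q{\left(29 \right)}}{S{\left(-200,183 \right)}} = \frac{1}{53 \left(-25042\right)} + \frac{\frac{1}{-52 + 29} \left(80 + 29\right)}{183} = \frac{1}{53} \left(- \frac{1}{25042}\right) + \frac{1}{-23} \cdot 109 \cdot \frac{1}{183} = - \frac{1}{1327226} + \left(- \frac{1}{23}\right) 109 \cdot \frac{1}{183} = - \frac{1}{1327226} - \frac{109}{4209} = - \frac{144671843}{5586294234}$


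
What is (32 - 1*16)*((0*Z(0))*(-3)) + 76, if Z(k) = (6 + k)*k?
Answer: 76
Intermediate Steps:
Z(k) = k*(6 + k)
(32 - 1*16)*((0*Z(0))*(-3)) + 76 = (32 - 1*16)*((0*(0*(6 + 0)))*(-3)) + 76 = (32 - 16)*((0*(0*6))*(-3)) + 76 = 16*((0*0)*(-3)) + 76 = 16*(0*(-3)) + 76 = 16*0 + 76 = 0 + 76 = 76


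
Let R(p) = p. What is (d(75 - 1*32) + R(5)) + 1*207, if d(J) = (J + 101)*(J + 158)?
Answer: 29156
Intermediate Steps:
d(J) = (101 + J)*(158 + J)
(d(75 - 1*32) + R(5)) + 1*207 = ((15958 + (75 - 1*32)² + 259*(75 - 1*32)) + 5) + 1*207 = ((15958 + (75 - 32)² + 259*(75 - 32)) + 5) + 207 = ((15958 + 43² + 259*43) + 5) + 207 = ((15958 + 1849 + 11137) + 5) + 207 = (28944 + 5) + 207 = 28949 + 207 = 29156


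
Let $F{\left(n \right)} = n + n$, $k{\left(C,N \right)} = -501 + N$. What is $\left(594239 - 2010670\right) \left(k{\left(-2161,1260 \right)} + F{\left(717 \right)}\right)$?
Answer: $-3106233183$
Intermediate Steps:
$F{\left(n \right)} = 2 n$
$\left(594239 - 2010670\right) \left(k{\left(-2161,1260 \right)} + F{\left(717 \right)}\right) = \left(594239 - 2010670\right) \left(\left(-501 + 1260\right) + 2 \cdot 717\right) = - 1416431 \left(759 + 1434\right) = \left(-1416431\right) 2193 = -3106233183$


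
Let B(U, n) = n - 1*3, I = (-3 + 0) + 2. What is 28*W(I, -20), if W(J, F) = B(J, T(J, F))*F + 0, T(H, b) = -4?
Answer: 3920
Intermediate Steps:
I = -1 (I = -3 + 2 = -1)
B(U, n) = -3 + n (B(U, n) = n - 3 = -3 + n)
W(J, F) = -7*F (W(J, F) = (-3 - 4)*F + 0 = -7*F + 0 = -7*F)
28*W(I, -20) = 28*(-7*(-20)) = 28*140 = 3920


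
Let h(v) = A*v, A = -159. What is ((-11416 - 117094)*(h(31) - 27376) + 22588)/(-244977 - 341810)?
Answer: -4151538138/586787 ≈ -7075.0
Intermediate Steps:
h(v) = -159*v
((-11416 - 117094)*(h(31) - 27376) + 22588)/(-244977 - 341810) = ((-11416 - 117094)*(-159*31 - 27376) + 22588)/(-244977 - 341810) = (-128510*(-4929 - 27376) + 22588)/(-586787) = (-128510*(-32305) + 22588)*(-1/586787) = (4151515550 + 22588)*(-1/586787) = 4151538138*(-1/586787) = -4151538138/586787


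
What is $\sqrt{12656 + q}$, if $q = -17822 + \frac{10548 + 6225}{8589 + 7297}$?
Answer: $\frac{i \sqrt{7712728482}}{1222} \approx 71.868 i$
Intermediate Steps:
$q = - \frac{283103519}{15886}$ ($q = -17822 + \frac{16773}{15886} = - \frac{283103519}{15886} \approx -17821.0$)
$\sqrt{12656 + q} = \sqrt{12656 - \frac{283103519}{15886}} = \sqrt{- \frac{82050303}{15886}} = \frac{i \sqrt{7712728482}}{1222}$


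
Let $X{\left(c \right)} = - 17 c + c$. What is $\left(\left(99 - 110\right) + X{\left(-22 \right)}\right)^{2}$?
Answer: $116281$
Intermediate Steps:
$X{\left(c \right)} = - 16 c$
$\left(\left(99 - 110\right) + X{\left(-22 \right)}\right)^{2} = \left(\left(99 - 110\right) - -352\right)^{2} = \left(-11 + 352\right)^{2} = 341^{2} = 116281$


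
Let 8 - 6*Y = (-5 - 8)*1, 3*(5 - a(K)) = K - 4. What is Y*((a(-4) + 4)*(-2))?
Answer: -245/3 ≈ -81.667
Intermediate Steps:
a(K) = 19/3 - K/3 (a(K) = 5 - (K - 4)/3 = 5 - (-4 + K)/3 = 5 + (4/3 - K/3) = 19/3 - K/3)
Y = 7/2 (Y = 4/3 - (-5 - 8)/6 = 4/3 - (-13)/6 = 4/3 - 1/6*(-13) = 4/3 + 13/6 = 7/2 ≈ 3.5000)
Y*((a(-4) + 4)*(-2)) = 7*(((19/3 - 1/3*(-4)) + 4)*(-2))/2 = 7*(((19/3 + 4/3) + 4)*(-2))/2 = 7*((23/3 + 4)*(-2))/2 = 7*((35/3)*(-2))/2 = (7/2)*(-70/3) = -245/3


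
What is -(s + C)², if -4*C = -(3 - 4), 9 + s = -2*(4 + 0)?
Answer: -4761/16 ≈ -297.56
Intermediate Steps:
s = -17 (s = -9 - 2*(4 + 0) = -9 - 2*4 = -9 - 8 = -17)
C = -¼ (C = -(-1)*(3 - 4)/4 = -(-1)*(-1)/4 = -¼*1 = -¼ ≈ -0.25000)
-(s + C)² = -(-17 - ¼)² = -(-69/4)² = -1*4761/16 = -4761/16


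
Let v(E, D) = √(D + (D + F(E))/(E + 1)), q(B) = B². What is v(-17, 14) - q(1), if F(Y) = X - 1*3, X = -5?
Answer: -1 + √218/4 ≈ 2.6912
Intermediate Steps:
F(Y) = -8 (F(Y) = -5 - 1*3 = -5 - 3 = -8)
v(E, D) = √(D + (-8 + D)/(1 + E)) (v(E, D) = √(D + (D - 8)/(E + 1)) = √(D + (-8 + D)/(1 + E)))
v(-17, 14) - q(1) = √((-8 + 14 + 14*(1 - 17))/(1 - 17)) - 1*1² = √((-8 + 14 + 14*(-16))/(-16)) - 1*1 = √(-(-8 + 14 - 224)/16) - 1 = √(-1/16*(-218)) - 1 = √(109/8) - 1 = √218/4 - 1 = -1 + √218/4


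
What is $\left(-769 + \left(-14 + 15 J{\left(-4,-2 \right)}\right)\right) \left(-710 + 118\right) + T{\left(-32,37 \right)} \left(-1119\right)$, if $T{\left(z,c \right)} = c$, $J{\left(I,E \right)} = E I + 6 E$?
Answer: $457653$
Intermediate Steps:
$J{\left(I,E \right)} = 6 E + E I$
$\left(-769 + \left(-14 + 15 J{\left(-4,-2 \right)}\right)\right) \left(-710 + 118\right) + T{\left(-32,37 \right)} \left(-1119\right) = \left(-769 + \left(-14 + 15 \left(- 2 \left(6 - 4\right)\right)\right)\right) \left(-710 + 118\right) + 37 \left(-1119\right) = \left(-769 + \left(-14 + 15 \left(\left(-2\right) 2\right)\right)\right) \left(-592\right) - 41403 = \left(-769 + \left(-14 + 15 \left(-4\right)\right)\right) \left(-592\right) - 41403 = \left(-769 - 74\right) \left(-592\right) - 41403 = \left(-843\right) \left(-592\right) - 41403 = 499056 - 41403 = 457653$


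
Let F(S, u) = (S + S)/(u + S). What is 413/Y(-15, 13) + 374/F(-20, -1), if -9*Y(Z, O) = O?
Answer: -23289/260 ≈ -89.573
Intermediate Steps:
Y(Z, O) = -O/9
F(S, u) = 2*S/(S + u) (F(S, u) = (2*S)/(S + u) = 2*S/(S + u))
413/Y(-15, 13) + 374/F(-20, -1) = 413/((-⅑*13)) + 374/((2*(-20)/(-20 - 1))) = 413/(-13/9) + 374/((2*(-20)/(-21))) = 413*(-9/13) + 374/((2*(-20)*(-1/21))) = -3717/13 + 374/(40/21) = -3717/13 + 374*(21/40) = -3717/13 + 3927/20 = -23289/260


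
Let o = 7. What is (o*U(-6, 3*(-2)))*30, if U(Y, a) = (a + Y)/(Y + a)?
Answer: 210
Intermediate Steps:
U(Y, a) = 1 (U(Y, a) = (Y + a)/(Y + a) = 1)
(o*U(-6, 3*(-2)))*30 = (7*1)*30 = 7*30 = 210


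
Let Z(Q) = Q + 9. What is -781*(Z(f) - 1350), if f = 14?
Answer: 1036387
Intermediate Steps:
Z(Q) = 9 + Q
-781*(Z(f) - 1350) = -781*((9 + 14) - 1350) = -781*(23 - 1350) = -781*(-1327) = 1036387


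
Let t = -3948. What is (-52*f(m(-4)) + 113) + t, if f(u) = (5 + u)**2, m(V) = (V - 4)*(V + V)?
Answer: -251407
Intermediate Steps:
m(V) = 2*V*(-4 + V) (m(V) = (-4 + V)*(2*V) = 2*V*(-4 + V))
(-52*f(m(-4)) + 113) + t = (-52*(5 + 2*(-4)*(-4 - 4))**2 + 113) - 3948 = (-52*(5 + 2*(-4)*(-8))**2 + 113) - 3948 = (-52*(5 + 64)**2 + 113) - 3948 = (-52*69**2 + 113) - 3948 = (-52*4761 + 113) - 3948 = (-247572 + 113) - 3948 = -247459 - 3948 = -251407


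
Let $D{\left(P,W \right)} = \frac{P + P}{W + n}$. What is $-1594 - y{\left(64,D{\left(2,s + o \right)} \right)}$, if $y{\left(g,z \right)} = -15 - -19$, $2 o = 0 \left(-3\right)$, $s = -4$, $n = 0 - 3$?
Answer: $-1598$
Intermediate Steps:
$n = -3$
$o = 0$ ($o = \frac{0 \left(-3\right)}{2} = \frac{1}{2} \cdot 0 = 0$)
$D{\left(P,W \right)} = \frac{2 P}{-3 + W}$ ($D{\left(P,W \right)} = \frac{P + P}{W - 3} = \frac{2 P}{-3 + W}$)
$y{\left(g,z \right)} = 4$ ($y{\left(g,z \right)} = -15 + 19 = 4$)
$-1594 - y{\left(64,D{\left(2,s + o \right)} \right)} = -1594 - 4 = -1598$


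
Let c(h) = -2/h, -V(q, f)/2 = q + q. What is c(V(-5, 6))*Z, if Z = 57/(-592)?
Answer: 57/5920 ≈ 0.0096284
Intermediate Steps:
V(q, f) = -4*q (V(q, f) = -2*(q + q) = -4*q)
Z = -57/592 (Z = 57*(-1/592) = -57/592 ≈ -0.096284)
c(V(-5, 6))*Z = -2/((-4*(-5)))*(-57/592) = -2/20*(-57/592) = -2*1/20*(-57/592) = -1/10*(-57/592) = 57/5920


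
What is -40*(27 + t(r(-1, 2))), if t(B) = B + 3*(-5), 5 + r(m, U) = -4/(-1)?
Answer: -440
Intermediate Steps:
r(m, U) = -1 (r(m, U) = -5 - 4/(-1) = -5 - 4*(-1) = -5 + 4 = -1)
t(B) = -15 + B (t(B) = B - 15 = -15 + B)
-40*(27 + t(r(-1, 2))) = -40*(27 + (-15 - 1)) = -40*(27 - 16) = -40*11 = -440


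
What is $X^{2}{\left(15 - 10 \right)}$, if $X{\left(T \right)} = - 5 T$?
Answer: $625$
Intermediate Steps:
$X^{2}{\left(15 - 10 \right)} = \left(- 5 \left(15 - 10\right)\right)^{2} = \left(\left(-5\right) 5\right)^{2} = \left(-25\right)^{2} = 625$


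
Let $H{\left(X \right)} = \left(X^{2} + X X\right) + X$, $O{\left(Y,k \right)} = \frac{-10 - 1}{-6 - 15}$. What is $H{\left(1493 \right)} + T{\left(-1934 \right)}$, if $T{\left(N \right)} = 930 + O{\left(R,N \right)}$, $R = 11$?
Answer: $\frac{93670952}{21} \approx 4.4605 \cdot 10^{6}$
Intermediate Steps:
$O{\left(Y,k \right)} = \frac{11}{21}$ ($O{\left(Y,k \right)} = - \frac{11}{-21} = \left(-11\right) \left(- \frac{1}{21}\right) = \frac{11}{21}$)
$H{\left(X \right)} = X + 2 X^{2}$ ($H{\left(X \right)} = \left(X^{2} + X^{2}\right) + X = 2 X^{2} + X = X + 2 X^{2}$)
$T{\left(N \right)} = \frac{19541}{21}$ ($T{\left(N \right)} = 930 + \frac{11}{21} = \frac{19541}{21}$)
$H{\left(1493 \right)} + T{\left(-1934 \right)} = 1493 \left(1 + 2 \cdot 1493\right) + \frac{19541}{21} = 1493 \left(1 + 2986\right) + \frac{19541}{21} = 1493 \cdot 2987 + \frac{19541}{21} = 4459591 + \frac{19541}{21} = \frac{93670952}{21}$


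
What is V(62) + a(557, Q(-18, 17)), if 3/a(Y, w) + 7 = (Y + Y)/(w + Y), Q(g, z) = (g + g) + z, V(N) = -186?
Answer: -82481/442 ≈ -186.61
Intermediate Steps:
Q(g, z) = z + 2*g (Q(g, z) = 2*g + z = z + 2*g)
a(Y, w) = 3/(-7 + 2*Y/(Y + w)) (a(Y, w) = 3/(-7 + (Y + Y)/(w + Y)) = 3/(-7 + (2*Y)/(Y + w)) = 3/(-7 + 2*Y/(Y + w)))
V(62) + a(557, Q(-18, 17)) = -186 + 3*(-1*557 - (17 + 2*(-18)))/(5*557 + 7*(17 + 2*(-18))) = -186 + 3*(-557 - (17 - 36))/(2785 + 7*(17 - 36)) = -186 + 3*(-557 - 1*(-19))/(2785 + 7*(-19)) = -186 + 3*(-557 + 19)/(2785 - 133) = -186 + 3*(-538)/2652 = -186 + 3*(1/2652)*(-538) = -186 - 269/442 = -82481/442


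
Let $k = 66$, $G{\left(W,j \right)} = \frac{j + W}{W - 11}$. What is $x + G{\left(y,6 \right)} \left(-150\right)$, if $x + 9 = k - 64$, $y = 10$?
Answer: $2393$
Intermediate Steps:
$G{\left(W,j \right)} = \frac{W + j}{-11 + W}$
$x = -7$ ($x = -9 + \left(66 - 64\right) = -9 + 2 = -7$)
$x + G{\left(y,6 \right)} \left(-150\right) = -7 + \frac{10 + 6}{-11 + 10} \left(-150\right) = -7 + \frac{1}{-1} \cdot 16 \left(-150\right) = -7 + \left(-1\right) 16 \left(-150\right) = -7 - -2400 = -7 + 2400 = 2393$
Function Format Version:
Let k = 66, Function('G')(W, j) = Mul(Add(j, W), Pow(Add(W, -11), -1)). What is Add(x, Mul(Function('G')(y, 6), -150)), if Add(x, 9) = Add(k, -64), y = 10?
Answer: 2393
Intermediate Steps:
Function('G')(W, j) = Mul(Pow(Add(-11, W), -1), Add(W, j)) (Function('G')(W, j) = Mul(Add(W, j), Pow(Add(-11, W), -1)) = Mul(Pow(Add(-11, W), -1), Add(W, j)))
x = -7 (x = Add(-9, Add(66, -64)) = Add(-9, 2) = -7)
Add(x, Mul(Function('G')(y, 6), -150)) = Add(-7, Mul(Mul(Pow(Add(-11, 10), -1), Add(10, 6)), -150)) = Add(-7, Mul(Mul(Pow(-1, -1), 16), -150)) = Add(-7, Mul(Mul(-1, 16), -150)) = Add(-7, Mul(-16, -150)) = Add(-7, 2400) = 2393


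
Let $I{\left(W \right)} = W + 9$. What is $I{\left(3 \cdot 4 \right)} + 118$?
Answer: $139$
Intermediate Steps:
$I{\left(W \right)} = 9 + W$
$I{\left(3 \cdot 4 \right)} + 118 = \left(9 + 3 \cdot 4\right) + 118 = \left(9 + 12\right) + 118 = 21 + 118 = 139$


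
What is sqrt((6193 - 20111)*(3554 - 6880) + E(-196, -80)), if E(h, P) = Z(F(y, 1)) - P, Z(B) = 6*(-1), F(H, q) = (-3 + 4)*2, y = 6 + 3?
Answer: sqrt(46291342) ≈ 6803.8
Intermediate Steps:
y = 9
F(H, q) = 2 (F(H, q) = 1*2 = 2)
Z(B) = -6
E(h, P) = -6 - P
sqrt((6193 - 20111)*(3554 - 6880) + E(-196, -80)) = sqrt((6193 - 20111)*(3554 - 6880) + (-6 - 1*(-80))) = sqrt(-13918*(-3326) + (-6 + 80)) = sqrt(46291268 + 74) = sqrt(46291342)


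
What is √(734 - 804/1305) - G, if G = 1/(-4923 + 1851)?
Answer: 1/3072 + √138774570/435 ≈ 27.081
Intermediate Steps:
G = -1/3072 (G = 1/(-3072) = -1/3072 ≈ -0.00032552)
√(734 - 804/1305) - G = √(734 - 804/1305) - 1*(-1/3072) = √(734 - 804*1/1305) + 1/3072 = √(734 - 268/435) + 1/3072 = √(319022/435) + 1/3072 = √138774570/435 + 1/3072 = 1/3072 + √138774570/435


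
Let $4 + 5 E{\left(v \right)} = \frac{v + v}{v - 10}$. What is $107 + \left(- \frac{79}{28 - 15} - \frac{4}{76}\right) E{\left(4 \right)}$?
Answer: $\frac{420659}{3705} \approx 113.54$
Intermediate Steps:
$E{\left(v \right)} = - \frac{4}{5} + \frac{2 v}{5 \left(-10 + v\right)}$ ($E{\left(v \right)} = - \frac{4}{5} + \frac{\left(v + v\right) \frac{1}{v - 10}}{5} = - \frac{4}{5} + \frac{2 v \frac{1}{-10 + v}}{5} = - \frac{4}{5} + \frac{2 v}{5 \left(-10 + v\right)}$)
$107 + \left(- \frac{79}{28 - 15} - \frac{4}{76}\right) E{\left(4 \right)} = 107 + \left(- \frac{79}{28 - 15} - \frac{4}{76}\right) \frac{2 \left(20 - 4\right)}{5 \left(-10 + 4\right)} = 107 + \left(- \frac{79}{28 - 15} - \frac{1}{19}\right) \frac{2 \left(20 - 4\right)}{5 \left(-6\right)} = 107 + \left(- \frac{79}{13} - \frac{1}{19}\right) \frac{2}{5} \left(- \frac{1}{6}\right) 16 = 107 + \left(\left(-79\right) \frac{1}{13} - \frac{1}{19}\right) \left(- \frac{16}{15}\right) = 107 + \left(- \frac{79}{13} - \frac{1}{19}\right) \left(- \frac{16}{15}\right) = 107 - - \frac{24224}{3705} = 107 + \frac{24224}{3705} = \frac{420659}{3705}$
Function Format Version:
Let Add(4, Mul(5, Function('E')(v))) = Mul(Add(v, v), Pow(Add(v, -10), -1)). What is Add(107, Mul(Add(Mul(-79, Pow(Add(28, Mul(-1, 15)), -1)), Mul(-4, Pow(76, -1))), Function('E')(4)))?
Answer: Rational(420659, 3705) ≈ 113.54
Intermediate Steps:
Function('E')(v) = Add(Rational(-4, 5), Mul(Rational(2, 5), v, Pow(Add(-10, v), -1))) (Function('E')(v) = Add(Rational(-4, 5), Mul(Rational(1, 5), Mul(Add(v, v), Pow(Add(v, -10), -1)))) = Add(Rational(-4, 5), Mul(Rational(1, 5), Mul(Mul(2, v), Pow(Add(-10, v), -1)))) = Add(Rational(-4, 5), Mul(Rational(1, 5), Mul(2, v, Pow(Add(-10, v), -1)))) = Add(Rational(-4, 5), Mul(Rational(2, 5), v, Pow(Add(-10, v), -1))))
Add(107, Mul(Add(Mul(-79, Pow(Add(28, Mul(-1, 15)), -1)), Mul(-4, Pow(76, -1))), Function('E')(4))) = Add(107, Mul(Add(Mul(-79, Pow(Add(28, Mul(-1, 15)), -1)), Mul(-4, Pow(76, -1))), Mul(Rational(2, 5), Pow(Add(-10, 4), -1), Add(20, Mul(-1, 4))))) = Add(107, Mul(Add(Mul(-79, Pow(Add(28, -15), -1)), Mul(-4, Rational(1, 76))), Mul(Rational(2, 5), Pow(-6, -1), Add(20, -4)))) = Add(107, Mul(Add(Mul(-79, Pow(13, -1)), Rational(-1, 19)), Mul(Rational(2, 5), Rational(-1, 6), 16))) = Add(107, Mul(Add(Mul(-79, Rational(1, 13)), Rational(-1, 19)), Rational(-16, 15))) = Add(107, Mul(Add(Rational(-79, 13), Rational(-1, 19)), Rational(-16, 15))) = Add(107, Mul(Rational(-1514, 247), Rational(-16, 15))) = Add(107, Rational(24224, 3705)) = Rational(420659, 3705)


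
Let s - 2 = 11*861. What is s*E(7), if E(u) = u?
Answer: 66311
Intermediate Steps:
s = 9473 (s = 2 + 11*861 = 2 + 9471 = 9473)
s*E(7) = 9473*7 = 66311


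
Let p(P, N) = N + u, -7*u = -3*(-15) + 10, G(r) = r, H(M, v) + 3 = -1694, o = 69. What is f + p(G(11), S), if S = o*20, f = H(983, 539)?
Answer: -2274/7 ≈ -324.86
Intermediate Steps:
H(M, v) = -1697 (H(M, v) = -3 - 1694 = -1697)
f = -1697
S = 1380 (S = 69*20 = 1380)
u = -55/7 (u = -(-3*(-15) + 10)/7 = -(45 + 10)/7 = -⅐*55 = -55/7 ≈ -7.8571)
p(P, N) = -55/7 + N (p(P, N) = N - 55/7 = -55/7 + N)
f + p(G(11), S) = -1697 + (-55/7 + 1380) = -1697 + 9605/7 = -2274/7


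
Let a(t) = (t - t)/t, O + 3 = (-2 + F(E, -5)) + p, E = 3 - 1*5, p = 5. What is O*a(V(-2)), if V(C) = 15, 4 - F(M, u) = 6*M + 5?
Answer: 0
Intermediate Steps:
E = -2 (E = 3 - 5 = -2)
F(M, u) = -1 - 6*M (F(M, u) = 4 - (6*M + 5) = 4 - (5 + 6*M) = 4 + (-5 - 6*M) = -1 - 6*M)
O = 11 (O = -3 + ((-2 + (-1 - 6*(-2))) + 5) = -3 + ((-2 + (-1 + 12)) + 5) = -3 + ((-2 + 11) + 5) = -3 + (9 + 5) = -3 + 14 = 11)
a(t) = 0 (a(t) = 0/t = 0)
O*a(V(-2)) = 11*0 = 0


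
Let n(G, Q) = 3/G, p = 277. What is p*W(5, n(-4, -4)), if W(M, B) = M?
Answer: 1385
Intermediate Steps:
p*W(5, n(-4, -4)) = 277*5 = 1385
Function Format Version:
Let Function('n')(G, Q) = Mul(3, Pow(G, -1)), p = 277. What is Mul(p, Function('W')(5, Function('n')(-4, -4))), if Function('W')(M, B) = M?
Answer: 1385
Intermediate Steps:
Mul(p, Function('W')(5, Function('n')(-4, -4))) = Mul(277, 5) = 1385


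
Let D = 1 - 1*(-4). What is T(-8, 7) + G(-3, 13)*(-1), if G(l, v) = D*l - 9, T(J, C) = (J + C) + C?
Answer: 30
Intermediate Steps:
D = 5 (D = 1 + 4 = 5)
T(J, C) = J + 2*C (T(J, C) = (C + J) + C = J + 2*C)
G(l, v) = -9 + 5*l (G(l, v) = 5*l - 9 = -9 + 5*l)
T(-8, 7) + G(-3, 13)*(-1) = (-8 + 2*7) + (-9 + 5*(-3))*(-1) = (-8 + 14) + (-9 - 15)*(-1) = 6 - 24*(-1) = 6 + 24 = 30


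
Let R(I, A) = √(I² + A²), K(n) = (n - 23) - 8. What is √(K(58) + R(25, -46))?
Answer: √(27 + √2741) ≈ 8.9081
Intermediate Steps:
K(n) = -31 + n (K(n) = (-23 + n) - 8 = -31 + n)
R(I, A) = √(A² + I²)
√(K(58) + R(25, -46)) = √((-31 + 58) + √((-46)² + 25²)) = √(27 + √(2116 + 625)) = √(27 + √2741)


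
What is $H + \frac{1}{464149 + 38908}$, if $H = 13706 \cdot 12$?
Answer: $\frac{82738790905}{503057} \approx 1.6447 \cdot 10^{5}$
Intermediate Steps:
$H = 164472$
$H + \frac{1}{464149 + 38908} = 164472 + \frac{1}{464149 + 38908} = 164472 + \frac{1}{503057} = \frac{82738790905}{503057}$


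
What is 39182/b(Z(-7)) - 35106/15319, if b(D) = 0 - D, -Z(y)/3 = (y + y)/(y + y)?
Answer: 600123740/45957 ≈ 13058.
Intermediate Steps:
Z(y) = -3 (Z(y) = -3*(y + y)/(y + y) = -3*2*y/(2*y) = -3*2*y*1/(2*y) = -3*1 = -3)
b(D) = -D
39182/b(Z(-7)) - 35106/15319 = 39182/((-1*(-3))) - 35106/15319 = 39182/3 - 35106*1/15319 = 39182*(1/3) - 35106/15319 = 39182/3 - 35106/15319 = 600123740/45957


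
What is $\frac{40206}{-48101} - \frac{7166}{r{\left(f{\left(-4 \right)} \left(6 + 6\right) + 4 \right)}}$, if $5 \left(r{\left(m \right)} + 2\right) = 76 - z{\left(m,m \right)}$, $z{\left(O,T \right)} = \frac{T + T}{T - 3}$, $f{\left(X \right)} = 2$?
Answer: $- \frac{21575279557}{38336497} \approx -562.79$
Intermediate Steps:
$z{\left(O,T \right)} = \frac{2 T}{-3 + T}$
$r{\left(m \right)} = \frac{66}{5} - \frac{2 m}{5 \left(-3 + m\right)}$ ($r{\left(m \right)} = -2 + \frac{76 - \frac{2 m}{-3 + m}}{5} = -2 - \left(- \frac{76}{5} + \frac{2 m}{5 \left(-3 + m\right)}\right) = \frac{66}{5} - \frac{2 m}{5 \left(-3 + m\right)}$)
$\frac{40206}{-48101} - \frac{7166}{r{\left(f{\left(-4 \right)} \left(6 + 6\right) + 4 \right)}} = \frac{40206}{-48101} - \frac{7166}{\frac{2}{5} \frac{1}{-3 + \left(2 \left(6 + 6\right) + 4\right)} \left(-99 + 32 \left(2 \left(6 + 6\right) + 4\right)\right)} = 40206 \left(- \frac{1}{48101}\right) - \frac{7166}{\frac{2}{5} \frac{1}{-3 + \left(2 \cdot 12 + 4\right)} \left(-99 + 32 \left(2 \cdot 12 + 4\right)\right)} = - \frac{40206}{48101} - \frac{7166}{\frac{2}{5} \frac{1}{-3 + \left(24 + 4\right)} \left(-99 + 32 \left(24 + 4\right)\right)} = - \frac{40206}{48101} - \frac{7166}{\frac{2}{5} \frac{1}{-3 + 28} \left(-99 + 32 \cdot 28\right)} = - \frac{40206}{48101} - \frac{7166}{\frac{2}{5} \cdot \frac{1}{25} \left(-99 + 896\right)} = - \frac{40206}{48101} - \frac{7166}{\frac{2}{5} \cdot \frac{1}{25} \cdot 797} = - \frac{40206}{48101} - \frac{7166}{\frac{1594}{125}} = - \frac{40206}{48101} - \frac{447875}{797} = - \frac{21575279557}{38336497}$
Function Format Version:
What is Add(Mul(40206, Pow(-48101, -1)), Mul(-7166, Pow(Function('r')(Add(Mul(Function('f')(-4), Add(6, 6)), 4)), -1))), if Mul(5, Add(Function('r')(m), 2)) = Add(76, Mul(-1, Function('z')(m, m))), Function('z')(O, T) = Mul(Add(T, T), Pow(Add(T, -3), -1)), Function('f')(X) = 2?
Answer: Rational(-21575279557, 38336497) ≈ -562.79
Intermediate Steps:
Function('z')(O, T) = Mul(2, T, Pow(Add(-3, T), -1)) (Function('z')(O, T) = Mul(Mul(2, T), Pow(Add(-3, T), -1)) = Mul(2, T, Pow(Add(-3, T), -1)))
Function('r')(m) = Add(Rational(66, 5), Mul(Rational(-2, 5), m, Pow(Add(-3, m), -1))) (Function('r')(m) = Add(-2, Mul(Rational(1, 5), Add(76, Mul(-1, Mul(2, m, Pow(Add(-3, m), -1)))))) = Add(-2, Mul(Rational(1, 5), Add(76, Mul(-2, m, Pow(Add(-3, m), -1))))) = Add(-2, Add(Rational(76, 5), Mul(Rational(-2, 5), m, Pow(Add(-3, m), -1)))) = Add(Rational(66, 5), Mul(Rational(-2, 5), m, Pow(Add(-3, m), -1))))
Add(Mul(40206, Pow(-48101, -1)), Mul(-7166, Pow(Function('r')(Add(Mul(Function('f')(-4), Add(6, 6)), 4)), -1))) = Add(Mul(40206, Pow(-48101, -1)), Mul(-7166, Pow(Mul(Rational(2, 5), Pow(Add(-3, Add(Mul(2, Add(6, 6)), 4)), -1), Add(-99, Mul(32, Add(Mul(2, Add(6, 6)), 4)))), -1))) = Add(Mul(40206, Rational(-1, 48101)), Mul(-7166, Pow(Mul(Rational(2, 5), Pow(Add(-3, Add(Mul(2, 12), 4)), -1), Add(-99, Mul(32, Add(Mul(2, 12), 4)))), -1))) = Add(Rational(-40206, 48101), Mul(-7166, Pow(Mul(Rational(2, 5), Pow(Add(-3, Add(24, 4)), -1), Add(-99, Mul(32, Add(24, 4)))), -1))) = Add(Rational(-40206, 48101), Mul(-7166, Pow(Mul(Rational(2, 5), Pow(Add(-3, 28), -1), Add(-99, Mul(32, 28))), -1))) = Add(Rational(-40206, 48101), Mul(-7166, Pow(Mul(Rational(2, 5), Pow(25, -1), Add(-99, 896)), -1))) = Add(Rational(-40206, 48101), Mul(-7166, Pow(Mul(Rational(2, 5), Rational(1, 25), 797), -1))) = Add(Rational(-40206, 48101), Mul(-7166, Pow(Rational(1594, 125), -1))) = Add(Rational(-40206, 48101), Mul(-7166, Rational(125, 1594))) = Add(Rational(-40206, 48101), Rational(-447875, 797)) = Rational(-21575279557, 38336497)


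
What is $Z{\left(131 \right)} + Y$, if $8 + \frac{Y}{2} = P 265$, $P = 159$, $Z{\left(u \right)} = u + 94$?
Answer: $84479$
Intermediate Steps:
$Z{\left(u \right)} = 94 + u$
$Y = 84254$ ($Y = -16 + 2 \cdot 159 \cdot 265 = -16 + 2 \cdot 42135 = -16 + 84270 = 84254$)
$Z{\left(131 \right)} + Y = \left(94 + 131\right) + 84254 = 225 + 84254 = 84479$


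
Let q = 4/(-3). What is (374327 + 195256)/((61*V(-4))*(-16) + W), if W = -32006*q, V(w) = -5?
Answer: 1708749/142664 ≈ 11.977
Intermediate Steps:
q = -4/3 (q = 4*(-⅓) = -4/3 ≈ -1.3333)
W = 128024/3 (W = -32006*(-4/3) = 128024/3 ≈ 42675.)
(374327 + 195256)/((61*V(-4))*(-16) + W) = (374327 + 195256)/((61*(-5))*(-16) + 128024/3) = 569583/(-305*(-16) + 128024/3) = 569583/(4880 + 128024/3) = 569583/(142664/3) = 569583*(3/142664) = 1708749/142664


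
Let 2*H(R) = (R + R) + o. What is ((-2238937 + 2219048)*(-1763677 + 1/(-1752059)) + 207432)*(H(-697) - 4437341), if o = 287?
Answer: -272747179257704363934228/1752059 ≈ -1.5567e+17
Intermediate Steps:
H(R) = 287/2 + R (H(R) = ((R + R) + 287)/2 = (2*R + 287)/2 = (287 + 2*R)/2 = 287/2 + R)
((-2238937 + 2219048)*(-1763677 + 1/(-1752059)) + 207432)*(H(-697) - 4437341) = ((-2238937 + 2219048)*(-1763677 + 1/(-1752059)) + 207432)*((287/2 - 697) - 4437341) = (-19889*(-1763677 - 1/1752059) + 207432)*(-1107/2 - 4437341) = (-19889*(-3090066160944/1752059) + 207432)*(-8875789/2) = (61458325875015216/1752059 + 207432)*(-8875789/2) = (61458689308117704/1752059)*(-8875789/2) = -272747179257704363934228/1752059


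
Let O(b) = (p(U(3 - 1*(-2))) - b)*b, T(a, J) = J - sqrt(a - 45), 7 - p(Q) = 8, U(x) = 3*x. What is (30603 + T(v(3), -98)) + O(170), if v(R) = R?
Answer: 1435 - I*sqrt(42) ≈ 1435.0 - 6.4807*I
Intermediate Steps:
p(Q) = -1 (p(Q) = 7 - 1*8 = 7 - 8 = -1)
T(a, J) = J - sqrt(-45 + a)
O(b) = b*(-1 - b) (O(b) = (-1 - b)*b = b*(-1 - b))
(30603 + T(v(3), -98)) + O(170) = (30603 + (-98 - sqrt(-45 + 3))) - 1*170*(1 + 170) = (30603 + (-98 - sqrt(-42))) - 1*170*171 = (30603 + (-98 - I*sqrt(42))) - 29070 = (30505 - I*sqrt(42)) - 29070 = 1435 - I*sqrt(42)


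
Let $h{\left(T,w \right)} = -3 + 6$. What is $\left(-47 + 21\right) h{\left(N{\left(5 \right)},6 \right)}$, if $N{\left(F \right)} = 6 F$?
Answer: $-78$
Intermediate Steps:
$h{\left(T,w \right)} = 3$
$\left(-47 + 21\right) h{\left(N{\left(5 \right)},6 \right)} = \left(-47 + 21\right) 3 = \left(-26\right) 3 = -78$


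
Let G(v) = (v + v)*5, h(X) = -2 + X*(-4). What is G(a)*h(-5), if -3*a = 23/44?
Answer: -345/11 ≈ -31.364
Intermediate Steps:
a = -23/132 (a = -23/(3*44) = -⅓*23/44 = -23/132 ≈ -0.17424)
h(X) = -2 - 4*X
G(v) = 10*v (G(v) = (2*v)*5 = 10*v)
G(a)*h(-5) = (10*(-23/132))*(-2 - 4*(-5)) = -115*(-2 + 20)/66 = -115/66*18 = -345/11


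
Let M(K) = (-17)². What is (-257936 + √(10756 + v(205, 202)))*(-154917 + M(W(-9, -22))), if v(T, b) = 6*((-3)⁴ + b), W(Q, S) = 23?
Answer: 39884127808 - 154628*√12454 ≈ 3.9867e+10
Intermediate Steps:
v(T, b) = 486 + 6*b (v(T, b) = 6*(81 + b) = 486 + 6*b)
M(K) = 289
(-257936 + √(10756 + v(205, 202)))*(-154917 + M(W(-9, -22))) = (-257936 + √(10756 + (486 + 6*202)))*(-154917 + 289) = (-257936 + √(10756 + (486 + 1212)))*(-154628) = (-257936 + √(10756 + 1698))*(-154628) = (-257936 + √12454)*(-154628) = 39884127808 - 154628*√12454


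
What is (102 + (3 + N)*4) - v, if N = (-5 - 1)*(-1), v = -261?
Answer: 399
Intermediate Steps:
N = 6 (N = -6*(-1) = 6)
(102 + (3 + N)*4) - v = (102 + (3 + 6)*4) - 1*(-261) = (102 + 9*4) + 261 = (102 + 36) + 261 = 138 + 261 = 399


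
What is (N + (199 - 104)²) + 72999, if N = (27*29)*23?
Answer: 100033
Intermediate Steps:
N = 18009 (N = 783*23 = 18009)
(N + (199 - 104)²) + 72999 = (18009 + (199 - 104)²) + 72999 = (18009 + 95²) + 72999 = (18009 + 9025) + 72999 = 27034 + 72999 = 100033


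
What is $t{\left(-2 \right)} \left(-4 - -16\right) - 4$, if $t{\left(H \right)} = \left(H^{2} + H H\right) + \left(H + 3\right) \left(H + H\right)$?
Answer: $44$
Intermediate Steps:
$t{\left(H \right)} = 2 H^{2} + 2 H \left(3 + H\right)$ ($t{\left(H \right)} = \left(H^{2} + H^{2}\right) + \left(3 + H\right) 2 H = 2 H^{2} + 2 H \left(3 + H\right)$)
$t{\left(-2 \right)} \left(-4 - -16\right) - 4 = 2 \left(-2\right) \left(3 + 2 \left(-2\right)\right) \left(-4 - -16\right) - 4 = 2 \left(-2\right) \left(3 - 4\right) \left(-4 + 16\right) - 4 = 2 \left(-2\right) \left(-1\right) 12 - 4 = 4 \cdot 12 - 4 = 48 - 4 = 44$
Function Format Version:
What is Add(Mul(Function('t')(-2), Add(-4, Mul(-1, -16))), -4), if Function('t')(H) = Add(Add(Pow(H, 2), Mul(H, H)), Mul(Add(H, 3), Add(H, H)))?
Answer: 44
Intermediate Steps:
Function('t')(H) = Add(Mul(2, Pow(H, 2)), Mul(2, H, Add(3, H))) (Function('t')(H) = Add(Add(Pow(H, 2), Pow(H, 2)), Mul(Add(3, H), Mul(2, H))) = Add(Mul(2, Pow(H, 2)), Mul(2, H, Add(3, H))))
Add(Mul(Function('t')(-2), Add(-4, Mul(-1, -16))), -4) = Add(Mul(Mul(2, -2, Add(3, Mul(2, -2))), Add(-4, Mul(-1, -16))), -4) = Add(Mul(Mul(2, -2, Add(3, -4)), Add(-4, 16)), -4) = Add(Mul(Mul(2, -2, -1), 12), -4) = Add(Mul(4, 12), -4) = Add(48, -4) = 44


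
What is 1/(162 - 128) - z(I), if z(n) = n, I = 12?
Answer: -407/34 ≈ -11.971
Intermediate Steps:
1/(162 - 128) - z(I) = 1/(162 - 128) - 1*12 = 1/34 - 12 = -407/34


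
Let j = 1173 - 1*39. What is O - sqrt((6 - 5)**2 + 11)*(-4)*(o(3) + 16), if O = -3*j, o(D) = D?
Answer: -3402 + 152*sqrt(3) ≈ -3138.7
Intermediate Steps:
j = 1134 (j = 1173 - 39 = 1134)
O = -3402 (O = -3*1134 = -3402)
O - sqrt((6 - 5)**2 + 11)*(-4)*(o(3) + 16) = -3402 - sqrt((6 - 5)**2 + 11)*(-4)*(3 + 16) = -3402 - sqrt(1**2 + 11)*(-4)*19 = -3402 - sqrt(1 + 11)*(-4)*19 = -3402 - sqrt(12)*(-4)*19 = -3402 - (2*sqrt(3))*(-4)*19 = -3402 - (-8*sqrt(3))*19 = -3402 - (-152)*sqrt(3) = -3402 + 152*sqrt(3)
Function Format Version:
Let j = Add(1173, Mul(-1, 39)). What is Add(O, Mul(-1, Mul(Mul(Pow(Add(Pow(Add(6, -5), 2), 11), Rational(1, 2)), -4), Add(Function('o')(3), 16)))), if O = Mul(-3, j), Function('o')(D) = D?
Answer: Add(-3402, Mul(152, Pow(3, Rational(1, 2)))) ≈ -3138.7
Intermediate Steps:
j = 1134 (j = Add(1173, -39) = 1134)
O = -3402 (O = Mul(-3, 1134) = -3402)
Add(O, Mul(-1, Mul(Mul(Pow(Add(Pow(Add(6, -5), 2), 11), Rational(1, 2)), -4), Add(Function('o')(3), 16)))) = Add(-3402, Mul(-1, Mul(Mul(Pow(Add(Pow(Add(6, -5), 2), 11), Rational(1, 2)), -4), Add(3, 16)))) = Add(-3402, Mul(-1, Mul(Mul(Pow(Add(Pow(1, 2), 11), Rational(1, 2)), -4), 19))) = Add(-3402, Mul(-1, Mul(Mul(Pow(Add(1, 11), Rational(1, 2)), -4), 19))) = Add(-3402, Mul(-1, Mul(Mul(Pow(12, Rational(1, 2)), -4), 19))) = Add(-3402, Mul(-1, Mul(Mul(Mul(2, Pow(3, Rational(1, 2))), -4), 19))) = Add(-3402, Mul(-1, Mul(Mul(-8, Pow(3, Rational(1, 2))), 19))) = Add(-3402, Mul(-1, Mul(-152, Pow(3, Rational(1, 2))))) = Add(-3402, Mul(152, Pow(3, Rational(1, 2))))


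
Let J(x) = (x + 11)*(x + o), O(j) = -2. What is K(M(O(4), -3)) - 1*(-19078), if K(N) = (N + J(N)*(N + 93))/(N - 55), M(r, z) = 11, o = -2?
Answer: 74439/4 ≈ 18610.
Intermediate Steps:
J(x) = (-2 + x)*(11 + x) (J(x) = (x + 11)*(x - 2) = (11 + x)*(-2 + x) = (-2 + x)*(11 + x))
K(N) = (N + (93 + N)*(-22 + N² + 9*N))/(-55 + N) (K(N) = (N + (-22 + N² + 9*N)*(N + 93))/(N - 55) = (N + (-22 + N² + 9*N)*(93 + N))/(-55 + N) = (N + (93 + N)*(-22 + N² + 9*N))/(-55 + N))
K(M(O(4), -3)) - 1*(-19078) = (-2046 + 11³ + 102*11² + 816*11)/(-55 + 11) - 1*(-19078) = (-2046 + 1331 + 102*121 + 8976)/(-44) + 19078 = -(-2046 + 1331 + 12342 + 8976)/44 + 19078 = -1/44*20603 + 19078 = -1873/4 + 19078 = 74439/4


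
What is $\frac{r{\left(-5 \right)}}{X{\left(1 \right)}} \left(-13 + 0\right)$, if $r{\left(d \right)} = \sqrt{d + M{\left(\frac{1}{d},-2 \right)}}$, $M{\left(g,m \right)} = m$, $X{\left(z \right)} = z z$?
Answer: $- 13 i \sqrt{7} \approx - 34.395 i$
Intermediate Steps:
$X{\left(z \right)} = z^{2}$
$r{\left(d \right)} = \sqrt{-2 + d}$ ($r{\left(d \right)} = \sqrt{d - 2} = \sqrt{-2 + d}$)
$\frac{r{\left(-5 \right)}}{X{\left(1 \right)}} \left(-13 + 0\right) = \frac{\sqrt{-2 - 5}}{1^{2}} \left(-13 + 0\right) = \frac{\sqrt{-7}}{1} \left(-13\right) = i \sqrt{7} \cdot 1 \left(-13\right) = i \sqrt{7} \left(-13\right) = - 13 i \sqrt{7}$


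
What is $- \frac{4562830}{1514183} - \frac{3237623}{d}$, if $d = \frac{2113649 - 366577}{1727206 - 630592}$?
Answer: $- \frac{2687998839825250643}{1322693361088} \approx -2.0322 \cdot 10^{6}$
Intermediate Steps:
$d = \frac{873536}{548307}$ ($d = \frac{1747072}{1096614} = 1747072 \cdot \frac{1}{1096614} = \frac{873536}{548307} \approx 1.5932$)
$- \frac{4562830}{1514183} - \frac{3237623}{d} = - \frac{4562830}{1514183} - \frac{3237623}{\frac{873536}{548307}} = \left(-4562830\right) \frac{1}{1514183} - \frac{1775211354261}{873536} = - \frac{4562830}{1514183} - \frac{1775211354261}{873536} = - \frac{2687998839825250643}{1322693361088}$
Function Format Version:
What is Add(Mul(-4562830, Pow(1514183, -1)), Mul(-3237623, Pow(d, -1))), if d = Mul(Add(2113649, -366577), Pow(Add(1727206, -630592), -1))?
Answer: Rational(-2687998839825250643, 1322693361088) ≈ -2.0322e+6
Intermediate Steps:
d = Rational(873536, 548307) (d = Mul(1747072, Pow(1096614, -1)) = Mul(1747072, Rational(1, 1096614)) = Rational(873536, 548307) ≈ 1.5932)
Add(Mul(-4562830, Pow(1514183, -1)), Mul(-3237623, Pow(d, -1))) = Add(Mul(-4562830, Pow(1514183, -1)), Mul(-3237623, Pow(Rational(873536, 548307), -1))) = Add(Mul(-4562830, Rational(1, 1514183)), Mul(-3237623, Rational(548307, 873536))) = Add(Rational(-4562830, 1514183), Rational(-1775211354261, 873536)) = Rational(-2687998839825250643, 1322693361088)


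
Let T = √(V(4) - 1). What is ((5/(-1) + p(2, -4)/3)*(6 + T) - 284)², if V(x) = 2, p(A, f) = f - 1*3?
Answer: 1012036/9 ≈ 1.1245e+5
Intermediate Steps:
p(A, f) = -3 + f (p(A, f) = f - 3 = -3 + f)
T = 1 (T = √(2 - 1) = √1 = 1)
((5/(-1) + p(2, -4)/3)*(6 + T) - 284)² = ((5/(-1) + (-3 - 4)/3)*(6 + 1) - 284)² = ((5*(-1) - 7*⅓)*7 - 284)² = ((-5 - 7/3)*7 - 284)² = (-22/3*7 - 284)² = (-154/3 - 284)² = (-1006/3)² = 1012036/9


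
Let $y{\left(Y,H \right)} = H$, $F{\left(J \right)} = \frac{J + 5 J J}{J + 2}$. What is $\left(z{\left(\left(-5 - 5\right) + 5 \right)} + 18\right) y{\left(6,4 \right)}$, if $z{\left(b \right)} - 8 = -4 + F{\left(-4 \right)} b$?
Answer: $848$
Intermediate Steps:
$F{\left(J \right)} = \frac{J + 5 J^{2}}{2 + J}$
$z{\left(b \right)} = 4 - 38 b$ ($z{\left(b \right)} = 8 + \left(-4 + - \frac{4 \left(1 + 5 \left(-4\right)\right)}{2 - 4} b\right) = 8 + \left(-4 + - \frac{4 \left(1 - 20\right)}{-2} b\right) = 8 + \left(-4 + \left(-4\right) \left(- \frac{1}{2}\right) \left(-19\right) b\right) = 8 - \left(4 + 38 b\right) = 4 - 38 b$)
$\left(z{\left(\left(-5 - 5\right) + 5 \right)} + 18\right) y{\left(6,4 \right)} = \left(\left(4 - 38 \left(\left(-5 - 5\right) + 5\right)\right) + 18\right) 4 = \left(\left(4 - 38 \left(-10 + 5\right)\right) + 18\right) 4 = \left(\left(4 - -190\right) + 18\right) 4 = \left(\left(4 + 190\right) + 18\right) 4 = \left(194 + 18\right) 4 = 212 \cdot 4 = 848$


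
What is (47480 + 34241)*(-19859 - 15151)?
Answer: -2861052210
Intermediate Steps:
(47480 + 34241)*(-19859 - 15151) = 81721*(-35010) = -2861052210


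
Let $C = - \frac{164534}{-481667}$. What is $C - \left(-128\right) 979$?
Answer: $\frac{60358819638}{481667} \approx 1.2531 \cdot 10^{5}$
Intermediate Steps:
$C = \frac{164534}{481667}$ ($C = \left(-164534\right) \left(- \frac{1}{481667}\right) = \frac{164534}{481667} \approx 0.34159$)
$C - \left(-128\right) 979 = \frac{164534}{481667} - \left(-128\right) 979 = \frac{164534}{481667} - -125312 = \frac{164534}{481667} + 125312 = \frac{60358819638}{481667}$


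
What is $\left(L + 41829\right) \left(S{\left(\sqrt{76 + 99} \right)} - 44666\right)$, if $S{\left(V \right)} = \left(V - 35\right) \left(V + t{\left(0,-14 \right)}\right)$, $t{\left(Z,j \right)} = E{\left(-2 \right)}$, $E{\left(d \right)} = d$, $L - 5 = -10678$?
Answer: $-1383980676 - 5763860 \sqrt{7} \approx -1.3992 \cdot 10^{9}$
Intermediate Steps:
$L = -10673$ ($L = 5 - 10678 = -10673$)
$t{\left(Z,j \right)} = -2$
$S{\left(V \right)} = \left(-35 + V\right) \left(-2 + V\right)$ ($S{\left(V \right)} = \left(V - 35\right) \left(V - 2\right) = \left(-35 + V\right) \left(-2 + V\right)$)
$\left(L + 41829\right) \left(S{\left(\sqrt{76 + 99} \right)} - 44666\right) = \left(-10673 + 41829\right) \left(\left(70 + \left(\sqrt{76 + 99}\right)^{2} - 37 \sqrt{76 + 99}\right) - 44666\right) = 31156 \left(\left(70 + \left(\sqrt{175}\right)^{2} - 37 \sqrt{175}\right) - 44666\right) = 31156 \left(\left(70 + \left(5 \sqrt{7}\right)^{2} - 37 \cdot 5 \sqrt{7}\right) - 44666\right) = 31156 \left(\left(70 + 175 - 185 \sqrt{7}\right) - 44666\right) = 31156 \left(\left(245 - 185 \sqrt{7}\right) - 44666\right) = 31156 \left(-44421 - 185 \sqrt{7}\right) = -1383980676 - 5763860 \sqrt{7}$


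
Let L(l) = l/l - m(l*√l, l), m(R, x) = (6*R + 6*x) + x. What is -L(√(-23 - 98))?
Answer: -1 + 77*I + 66*(-1)^(¾)*√11 ≈ -155.78 + 231.78*I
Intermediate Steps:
m(R, x) = 6*R + 7*x
L(l) = 1 - 7*l - 6*l^(3/2) (L(l) = l/l - (6*(l*√l) + 7*l) = 1 - (6*l^(3/2) + 7*l) = 1 + (-7*l - 6*l^(3/2)) = 1 - 7*l - 6*l^(3/2))
-L(√(-23 - 98)) = -(1 - 7*√(-23 - 98) - 6*(-23 - 98)^(¾)) = -(1 - 77*I - 6*11*(-1)^(¾)*√11) = -(1 - 77*I - 6*11*√11*I^(3/2)) = -(1 - 77*I - 66*√11*I^(3/2)) = -1 + 77*I + 66*√11*I^(3/2)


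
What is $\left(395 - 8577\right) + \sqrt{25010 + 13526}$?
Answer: $-8182 + 2 \sqrt{9634} \approx -7985.7$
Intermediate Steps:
$\left(395 - 8577\right) + \sqrt{25010 + 13526} = -8182 + \sqrt{38536} = -8182 + 2 \sqrt{9634}$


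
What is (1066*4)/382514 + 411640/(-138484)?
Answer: -19608445898/6621508597 ≈ -2.9613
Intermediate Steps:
(1066*4)/382514 + 411640/(-138484) = 4264*(1/382514) + 411640*(-1/138484) = 2132/191257 - 102910/34621 = -19608445898/6621508597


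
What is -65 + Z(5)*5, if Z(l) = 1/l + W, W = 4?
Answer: -44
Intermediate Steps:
Z(l) = 4 + 1/l (Z(l) = 1/l + 4 = 4 + 1/l)
-65 + Z(5)*5 = -65 + (4 + 1/5)*5 = -65 + (21/5)*5 = -65 + 21 = -44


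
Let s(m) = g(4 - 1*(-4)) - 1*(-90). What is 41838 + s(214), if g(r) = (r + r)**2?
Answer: 42184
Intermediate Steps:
g(r) = 4*r**2 (g(r) = (2*r)**2 = 4*r**2)
s(m) = 346 (s(m) = 4*(4 - 1*(-4))**2 - 1*(-90) = 4*(4 + 4)**2 + 90 = 4*8**2 + 90 = 4*64 + 90 = 256 + 90 = 346)
41838 + s(214) = 41838 + 346 = 42184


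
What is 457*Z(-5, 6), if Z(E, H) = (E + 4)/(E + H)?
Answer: -457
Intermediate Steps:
Z(E, H) = (4 + E)/(E + H)
457*Z(-5, 6) = 457*((4 - 5)/(-5 + 6)) = 457*(-1/1) = 457*(1*(-1)) = 457*(-1) = -457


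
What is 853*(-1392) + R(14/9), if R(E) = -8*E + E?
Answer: -10686482/9 ≈ -1.1874e+6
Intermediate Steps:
R(E) = -7*E
853*(-1392) + R(14/9) = 853*(-1392) - 98/9 = -1187376 - 98/9 = -10686482/9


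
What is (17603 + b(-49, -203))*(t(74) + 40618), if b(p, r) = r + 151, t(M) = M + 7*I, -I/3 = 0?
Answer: 714185292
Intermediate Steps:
I = 0 (I = -3*0 = 0)
t(M) = M (t(M) = M + 7*0 = M + 0 = M)
b(p, r) = 151 + r
(17603 + b(-49, -203))*(t(74) + 40618) = (17603 + (151 - 203))*(74 + 40618) = (17603 - 52)*40692 = 17551*40692 = 714185292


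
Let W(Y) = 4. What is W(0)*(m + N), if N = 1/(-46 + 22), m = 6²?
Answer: 863/6 ≈ 143.83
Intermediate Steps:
m = 36
N = -1/24 (N = 1/(-24) = -1/24 ≈ -0.041667)
W(0)*(m + N) = 4*(36 - 1/24) = 4*(863/24) = 863/6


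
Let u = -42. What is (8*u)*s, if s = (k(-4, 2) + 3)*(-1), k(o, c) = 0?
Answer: 1008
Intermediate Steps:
s = -3 (s = (0 + 3)*(-1) = 3*(-1) = -3)
(8*u)*s = (8*(-42))*(-3) = -336*(-3) = 1008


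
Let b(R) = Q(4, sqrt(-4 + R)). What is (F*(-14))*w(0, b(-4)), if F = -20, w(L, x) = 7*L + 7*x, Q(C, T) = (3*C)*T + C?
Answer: 7840 + 47040*I*sqrt(2) ≈ 7840.0 + 66525.0*I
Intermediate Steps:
Q(C, T) = C + 3*C*T (Q(C, T) = 3*C*T + C = C + 3*C*T)
b(R) = 4 + 12*sqrt(-4 + R) (b(R) = 4*(1 + 3*sqrt(-4 + R)) = 4 + 12*sqrt(-4 + R))
(F*(-14))*w(0, b(-4)) = (-20*(-14))*(7*0 + 7*(4 + 12*sqrt(-4 - 4))) = 280*(0 + 7*(4 + 12*sqrt(-8))) = 280*(0 + 7*(4 + 12*(2*I*sqrt(2)))) = 280*(0 + 7*(4 + 24*I*sqrt(2))) = 280*(0 + (28 + 168*I*sqrt(2))) = 280*(28 + 168*I*sqrt(2)) = 7840 + 47040*I*sqrt(2)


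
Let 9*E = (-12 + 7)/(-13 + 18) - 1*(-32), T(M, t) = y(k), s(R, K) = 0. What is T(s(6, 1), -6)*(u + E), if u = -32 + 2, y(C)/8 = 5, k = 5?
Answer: -9560/9 ≈ -1062.2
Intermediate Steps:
y(C) = 40 (y(C) = 8*5 = 40)
T(M, t) = 40
E = 31/9 (E = ((-12 + 7)/(-13 + 18) - 1*(-32))/9 = (-5/5 + 32)/9 = (-5*1/5 + 32)/9 = (-1 + 32)/9 = (1/9)*31 = 31/9 ≈ 3.4444)
u = -30
T(s(6, 1), -6)*(u + E) = 40*(-30 + 31/9) = 40*(-239/9) = -9560/9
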